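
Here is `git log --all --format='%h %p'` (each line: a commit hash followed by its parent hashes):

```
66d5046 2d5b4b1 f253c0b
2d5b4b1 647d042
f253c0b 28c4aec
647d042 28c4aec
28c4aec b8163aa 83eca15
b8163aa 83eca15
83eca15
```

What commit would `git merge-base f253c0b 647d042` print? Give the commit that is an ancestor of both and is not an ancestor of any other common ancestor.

Ancestors of f253c0b: {28c4aec, 83eca15, b8163aa, f253c0b}.
Ancestors of 647d042: {28c4aec, 647d042, 83eca15, b8163aa}.
Common ancestors: {28c4aec, 83eca15, b8163aa}.
Among these, 28c4aec is not an ancestor of any other common ancestor — it is the merge base.

28c4aec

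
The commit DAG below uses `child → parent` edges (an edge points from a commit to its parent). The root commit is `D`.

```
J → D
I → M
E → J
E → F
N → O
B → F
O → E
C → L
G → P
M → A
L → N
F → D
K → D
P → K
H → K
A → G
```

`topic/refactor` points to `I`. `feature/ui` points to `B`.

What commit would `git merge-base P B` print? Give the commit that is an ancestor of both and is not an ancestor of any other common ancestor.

Ancestors of P: {D, K, P}.
Ancestors of B: {B, D, F}.
Common ancestors: {D}.
The only common ancestor is D, so it is the merge base.

D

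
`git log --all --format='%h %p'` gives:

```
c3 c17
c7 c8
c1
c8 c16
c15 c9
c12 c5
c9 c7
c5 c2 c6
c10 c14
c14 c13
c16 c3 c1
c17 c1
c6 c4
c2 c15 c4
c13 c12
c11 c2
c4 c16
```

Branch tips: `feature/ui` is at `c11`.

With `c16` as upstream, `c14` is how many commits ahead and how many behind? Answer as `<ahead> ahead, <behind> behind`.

Reachable from c14: {c1, c12, c13, c14, c15, c16, c17, c2, c3, c4, c5, c6, c7, c8, c9}.
Reachable from c16: {c1, c16, c17, c3}.
Only in c14's history (ahead): {c12, c13, c14, c15, c2, c4, c5, c6, c7, c8, c9} — 11.
Only in c16's history (behind): {} — 0.

11 ahead, 0 behind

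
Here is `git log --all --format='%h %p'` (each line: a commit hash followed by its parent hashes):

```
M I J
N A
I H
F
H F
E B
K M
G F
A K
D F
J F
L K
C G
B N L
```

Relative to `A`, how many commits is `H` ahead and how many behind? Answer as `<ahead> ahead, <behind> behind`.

0 ahead, 5 behind

Reachable from H: {F, H}.
Reachable from A: {A, F, H, I, J, K, M}.
Only in H's history (ahead): {} — 0.
Only in A's history (behind): {A, I, J, K, M} — 5.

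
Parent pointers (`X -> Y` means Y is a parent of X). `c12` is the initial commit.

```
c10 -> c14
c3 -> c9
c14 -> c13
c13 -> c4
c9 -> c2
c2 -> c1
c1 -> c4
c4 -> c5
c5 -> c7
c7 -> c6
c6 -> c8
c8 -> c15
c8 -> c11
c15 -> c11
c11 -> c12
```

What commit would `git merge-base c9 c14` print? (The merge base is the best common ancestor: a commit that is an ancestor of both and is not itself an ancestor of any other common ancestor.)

Ancestors of c9: {c1, c11, c12, c15, c2, c4, c5, c6, c7, c8, c9}.
Ancestors of c14: {c11, c12, c13, c14, c15, c4, c5, c6, c7, c8}.
Common ancestors: {c11, c12, c15, c4, c5, c6, c7, c8}.
Among these, c4 is not an ancestor of any other common ancestor — it is the merge base.

c4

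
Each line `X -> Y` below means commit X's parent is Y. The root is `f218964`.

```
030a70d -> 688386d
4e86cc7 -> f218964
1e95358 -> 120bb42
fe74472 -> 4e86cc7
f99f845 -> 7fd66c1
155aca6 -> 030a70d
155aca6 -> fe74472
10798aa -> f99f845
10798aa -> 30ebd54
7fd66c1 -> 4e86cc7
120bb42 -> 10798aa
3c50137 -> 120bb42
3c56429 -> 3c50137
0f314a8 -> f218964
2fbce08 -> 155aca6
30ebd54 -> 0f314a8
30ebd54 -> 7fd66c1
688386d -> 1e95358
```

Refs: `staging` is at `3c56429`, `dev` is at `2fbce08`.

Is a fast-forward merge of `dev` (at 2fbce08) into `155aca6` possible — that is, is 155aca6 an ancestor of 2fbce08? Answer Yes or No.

Yes

A fast-forward from 155aca6 to 2fbce08 is possible iff 155aca6 is an ancestor of 2fbce08.
Ancestors of 2fbce08: {030a70d, 0f314a8, 10798aa, 120bb42, 155aca6, 1e95358, 2fbce08, 30ebd54, 4e86cc7, 688386d, 7fd66c1, f218964, f99f845, fe74472}.
155aca6 is among them, so fast-forward is possible.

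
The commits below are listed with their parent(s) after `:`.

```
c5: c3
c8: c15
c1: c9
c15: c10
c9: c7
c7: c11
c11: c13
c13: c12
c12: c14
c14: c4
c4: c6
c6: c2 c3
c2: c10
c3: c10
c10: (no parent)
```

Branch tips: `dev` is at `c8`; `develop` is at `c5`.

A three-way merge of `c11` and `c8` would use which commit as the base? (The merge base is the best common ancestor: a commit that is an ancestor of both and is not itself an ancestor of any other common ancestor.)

c10

Ancestors of c11: {c10, c11, c12, c13, c14, c2, c3, c4, c6}.
Ancestors of c8: {c10, c15, c8}.
Common ancestors: {c10}.
The only common ancestor is c10, so it is the merge base.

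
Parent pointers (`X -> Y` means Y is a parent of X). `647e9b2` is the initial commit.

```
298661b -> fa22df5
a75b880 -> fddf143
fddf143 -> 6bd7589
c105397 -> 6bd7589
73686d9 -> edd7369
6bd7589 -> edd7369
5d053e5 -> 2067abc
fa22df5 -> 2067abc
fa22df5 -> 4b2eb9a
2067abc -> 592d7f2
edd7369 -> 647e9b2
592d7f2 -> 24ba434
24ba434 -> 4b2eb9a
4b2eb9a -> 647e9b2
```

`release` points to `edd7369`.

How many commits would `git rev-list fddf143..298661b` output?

Reachable from 298661b: {2067abc, 24ba434, 298661b, 4b2eb9a, 592d7f2, 647e9b2, fa22df5}.
Reachable from fddf143: {647e9b2, 6bd7589, edd7369, fddf143}.
In 298661b's history but not fddf143's: {2067abc, 24ba434, 298661b, 4b2eb9a, 592d7f2, fa22df5} — 6 commits.

6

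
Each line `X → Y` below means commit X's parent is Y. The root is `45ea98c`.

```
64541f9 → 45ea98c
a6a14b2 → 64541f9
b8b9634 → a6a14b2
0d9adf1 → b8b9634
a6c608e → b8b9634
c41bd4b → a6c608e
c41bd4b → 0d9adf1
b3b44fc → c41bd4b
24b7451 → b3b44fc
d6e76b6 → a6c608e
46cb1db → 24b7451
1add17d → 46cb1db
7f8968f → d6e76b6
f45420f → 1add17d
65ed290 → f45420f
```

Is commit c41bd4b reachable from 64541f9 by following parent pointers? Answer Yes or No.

No

Ancestors of 64541f9: {45ea98c, 64541f9}.
c41bd4b is not in that set, so it is not an ancestor of 64541f9.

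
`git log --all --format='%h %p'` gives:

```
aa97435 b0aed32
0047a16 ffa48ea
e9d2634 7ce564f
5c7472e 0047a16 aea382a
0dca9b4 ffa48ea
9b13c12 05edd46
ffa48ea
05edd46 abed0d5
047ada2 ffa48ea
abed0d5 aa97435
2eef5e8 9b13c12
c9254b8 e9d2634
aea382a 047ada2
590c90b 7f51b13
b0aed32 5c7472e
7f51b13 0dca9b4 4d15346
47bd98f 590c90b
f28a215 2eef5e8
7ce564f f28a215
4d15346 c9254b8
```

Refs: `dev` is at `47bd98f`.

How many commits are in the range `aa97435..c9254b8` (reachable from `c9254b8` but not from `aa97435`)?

Reachable from c9254b8: {0047a16, 047ada2, 05edd46, 2eef5e8, 5c7472e, 7ce564f, 9b13c12, aa97435, abed0d5, aea382a, b0aed32, c9254b8, e9d2634, f28a215, ffa48ea}.
Reachable from aa97435: {0047a16, 047ada2, 5c7472e, aa97435, aea382a, b0aed32, ffa48ea}.
In c9254b8's history but not aa97435's: {05edd46, 2eef5e8, 7ce564f, 9b13c12, abed0d5, c9254b8, e9d2634, f28a215} — 8 commits.

8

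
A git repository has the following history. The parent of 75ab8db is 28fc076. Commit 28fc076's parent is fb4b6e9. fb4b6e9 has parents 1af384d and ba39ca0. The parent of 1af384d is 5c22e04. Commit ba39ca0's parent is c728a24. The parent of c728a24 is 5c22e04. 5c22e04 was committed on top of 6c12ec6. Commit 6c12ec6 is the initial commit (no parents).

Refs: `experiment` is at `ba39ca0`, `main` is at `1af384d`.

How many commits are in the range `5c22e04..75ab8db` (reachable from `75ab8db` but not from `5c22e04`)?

Reachable from 75ab8db: {1af384d, 28fc076, 5c22e04, 6c12ec6, 75ab8db, ba39ca0, c728a24, fb4b6e9}.
Reachable from 5c22e04: {5c22e04, 6c12ec6}.
In 75ab8db's history but not 5c22e04's: {1af384d, 28fc076, 75ab8db, ba39ca0, c728a24, fb4b6e9} — 6 commits.

6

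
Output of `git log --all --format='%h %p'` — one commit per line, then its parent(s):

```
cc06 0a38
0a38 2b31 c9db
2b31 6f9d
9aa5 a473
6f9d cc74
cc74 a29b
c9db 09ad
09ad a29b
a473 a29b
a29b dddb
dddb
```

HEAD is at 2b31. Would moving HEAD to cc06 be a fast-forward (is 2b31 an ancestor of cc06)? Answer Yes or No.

A fast-forward from 2b31 to cc06 is possible iff 2b31 is an ancestor of cc06.
Ancestors of cc06: {09ad, 0a38, 2b31, 6f9d, a29b, c9db, cc06, cc74, dddb}.
2b31 is among them, so fast-forward is possible.

Yes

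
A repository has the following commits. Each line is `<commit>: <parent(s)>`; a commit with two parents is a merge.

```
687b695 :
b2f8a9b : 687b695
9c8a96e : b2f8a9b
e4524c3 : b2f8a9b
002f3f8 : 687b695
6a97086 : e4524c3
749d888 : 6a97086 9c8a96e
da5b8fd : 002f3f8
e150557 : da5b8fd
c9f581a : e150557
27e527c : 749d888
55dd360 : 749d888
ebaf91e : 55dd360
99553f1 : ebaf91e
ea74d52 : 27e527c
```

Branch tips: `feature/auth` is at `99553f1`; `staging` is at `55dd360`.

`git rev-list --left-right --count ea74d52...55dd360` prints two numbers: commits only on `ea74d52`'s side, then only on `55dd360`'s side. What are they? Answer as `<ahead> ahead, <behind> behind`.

Reachable from ea74d52: {27e527c, 687b695, 6a97086, 749d888, 9c8a96e, b2f8a9b, e4524c3, ea74d52}.
Reachable from 55dd360: {55dd360, 687b695, 6a97086, 749d888, 9c8a96e, b2f8a9b, e4524c3}.
Only in ea74d52's history (ahead): {27e527c, ea74d52} — 2.
Only in 55dd360's history (behind): {55dd360} — 1.

2 ahead, 1 behind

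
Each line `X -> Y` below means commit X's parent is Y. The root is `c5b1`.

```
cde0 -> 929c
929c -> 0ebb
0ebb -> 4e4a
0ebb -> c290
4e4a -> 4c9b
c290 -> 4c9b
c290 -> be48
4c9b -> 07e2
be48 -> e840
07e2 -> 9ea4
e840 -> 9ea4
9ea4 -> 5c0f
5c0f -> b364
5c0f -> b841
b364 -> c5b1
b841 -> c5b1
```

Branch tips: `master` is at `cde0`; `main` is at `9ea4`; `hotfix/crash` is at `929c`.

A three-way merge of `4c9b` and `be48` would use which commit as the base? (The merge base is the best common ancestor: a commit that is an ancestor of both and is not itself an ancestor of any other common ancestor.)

9ea4

Ancestors of 4c9b: {07e2, 4c9b, 5c0f, 9ea4, b364, b841, c5b1}.
Ancestors of be48: {5c0f, 9ea4, b364, b841, be48, c5b1, e840}.
Common ancestors: {5c0f, 9ea4, b364, b841, c5b1}.
Among these, 9ea4 is not an ancestor of any other common ancestor — it is the merge base.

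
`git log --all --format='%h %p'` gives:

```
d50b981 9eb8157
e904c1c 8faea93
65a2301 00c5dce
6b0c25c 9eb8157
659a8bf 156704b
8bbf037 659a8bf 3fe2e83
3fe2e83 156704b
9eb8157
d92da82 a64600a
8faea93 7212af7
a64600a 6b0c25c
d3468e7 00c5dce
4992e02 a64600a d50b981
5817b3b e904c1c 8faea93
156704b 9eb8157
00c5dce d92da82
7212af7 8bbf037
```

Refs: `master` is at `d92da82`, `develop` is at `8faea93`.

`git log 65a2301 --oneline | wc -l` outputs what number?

Walking parent pointers from 65a2301: reachable set = {00c5dce, 65a2301, 6b0c25c, 9eb8157, a64600a, d92da82}.
That is 6 commits.

6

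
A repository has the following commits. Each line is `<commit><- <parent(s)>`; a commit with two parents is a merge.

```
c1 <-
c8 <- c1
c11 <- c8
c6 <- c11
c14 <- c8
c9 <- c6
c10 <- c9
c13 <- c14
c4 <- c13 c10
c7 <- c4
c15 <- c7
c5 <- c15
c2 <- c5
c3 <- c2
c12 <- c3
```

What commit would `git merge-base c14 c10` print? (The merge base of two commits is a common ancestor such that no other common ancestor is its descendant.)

Ancestors of c14: {c1, c14, c8}.
Ancestors of c10: {c1, c10, c11, c6, c8, c9}.
Common ancestors: {c1, c8}.
Among these, c8 is not an ancestor of any other common ancestor — it is the merge base.

c8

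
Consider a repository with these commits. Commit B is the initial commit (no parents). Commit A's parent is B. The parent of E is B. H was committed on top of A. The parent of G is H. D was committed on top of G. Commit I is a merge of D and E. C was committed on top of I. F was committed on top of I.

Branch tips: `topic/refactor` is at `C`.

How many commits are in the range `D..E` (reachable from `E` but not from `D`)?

1

Reachable from E: {B, E}.
Reachable from D: {A, B, D, G, H}.
In E's history but not D's: {E} — 1 commit.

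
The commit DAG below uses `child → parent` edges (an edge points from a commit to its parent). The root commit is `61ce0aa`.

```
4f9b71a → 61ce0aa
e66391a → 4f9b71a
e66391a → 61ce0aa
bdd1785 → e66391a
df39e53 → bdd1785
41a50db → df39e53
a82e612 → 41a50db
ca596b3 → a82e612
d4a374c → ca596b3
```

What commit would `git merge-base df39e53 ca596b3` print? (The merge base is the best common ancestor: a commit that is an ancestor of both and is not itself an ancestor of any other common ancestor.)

df39e53

Ancestors of df39e53: {4f9b71a, 61ce0aa, bdd1785, df39e53, e66391a}.
Ancestors of ca596b3: {41a50db, 4f9b71a, 61ce0aa, a82e612, bdd1785, ca596b3, df39e53, e66391a}.
Common ancestors: {4f9b71a, 61ce0aa, bdd1785, df39e53, e66391a}.
Among these, df39e53 is not an ancestor of any other common ancestor — it is the merge base.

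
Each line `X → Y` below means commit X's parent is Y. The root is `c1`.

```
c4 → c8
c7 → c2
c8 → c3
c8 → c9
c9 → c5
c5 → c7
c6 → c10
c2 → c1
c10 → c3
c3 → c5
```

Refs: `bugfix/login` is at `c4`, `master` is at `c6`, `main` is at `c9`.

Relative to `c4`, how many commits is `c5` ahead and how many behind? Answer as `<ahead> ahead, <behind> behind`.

Reachable from c5: {c1, c2, c5, c7}.
Reachable from c4: {c1, c2, c3, c4, c5, c7, c8, c9}.
Only in c5's history (ahead): {} — 0.
Only in c4's history (behind): {c3, c4, c8, c9} — 4.

0 ahead, 4 behind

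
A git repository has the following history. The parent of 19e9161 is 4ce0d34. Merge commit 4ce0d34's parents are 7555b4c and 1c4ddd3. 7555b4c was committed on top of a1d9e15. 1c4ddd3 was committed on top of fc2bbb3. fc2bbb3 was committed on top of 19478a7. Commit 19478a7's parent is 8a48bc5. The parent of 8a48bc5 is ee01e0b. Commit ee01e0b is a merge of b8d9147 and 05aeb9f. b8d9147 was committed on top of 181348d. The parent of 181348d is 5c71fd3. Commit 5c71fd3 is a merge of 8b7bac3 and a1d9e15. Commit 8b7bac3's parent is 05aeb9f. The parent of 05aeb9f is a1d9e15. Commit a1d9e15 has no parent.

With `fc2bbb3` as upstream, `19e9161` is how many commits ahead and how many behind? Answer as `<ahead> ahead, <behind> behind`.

4 ahead, 0 behind

Reachable from 19e9161: {05aeb9f, 181348d, 19478a7, 19e9161, 1c4ddd3, 4ce0d34, 5c71fd3, 7555b4c, 8a48bc5, 8b7bac3, a1d9e15, b8d9147, ee01e0b, fc2bbb3}.
Reachable from fc2bbb3: {05aeb9f, 181348d, 19478a7, 5c71fd3, 8a48bc5, 8b7bac3, a1d9e15, b8d9147, ee01e0b, fc2bbb3}.
Only in 19e9161's history (ahead): {19e9161, 1c4ddd3, 4ce0d34, 7555b4c} — 4.
Only in fc2bbb3's history (behind): {} — 0.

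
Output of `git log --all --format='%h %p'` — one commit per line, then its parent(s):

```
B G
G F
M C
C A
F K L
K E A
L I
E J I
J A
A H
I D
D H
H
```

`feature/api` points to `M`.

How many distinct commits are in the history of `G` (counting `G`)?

Walking parent pointers from G: reachable set = {A, D, E, F, G, H, I, J, K, L}.
That is 10 commits.

10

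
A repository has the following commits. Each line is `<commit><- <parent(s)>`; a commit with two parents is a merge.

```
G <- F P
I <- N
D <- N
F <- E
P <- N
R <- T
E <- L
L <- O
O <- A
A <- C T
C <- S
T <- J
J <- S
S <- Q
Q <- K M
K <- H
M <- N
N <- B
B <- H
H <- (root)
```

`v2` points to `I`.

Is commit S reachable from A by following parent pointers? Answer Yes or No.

Ancestors of A (commits reachable by following parents): {A, B, C, H, J, K, M, N, Q, S, T}.
S is in that set, so it is an ancestor of A.

Yes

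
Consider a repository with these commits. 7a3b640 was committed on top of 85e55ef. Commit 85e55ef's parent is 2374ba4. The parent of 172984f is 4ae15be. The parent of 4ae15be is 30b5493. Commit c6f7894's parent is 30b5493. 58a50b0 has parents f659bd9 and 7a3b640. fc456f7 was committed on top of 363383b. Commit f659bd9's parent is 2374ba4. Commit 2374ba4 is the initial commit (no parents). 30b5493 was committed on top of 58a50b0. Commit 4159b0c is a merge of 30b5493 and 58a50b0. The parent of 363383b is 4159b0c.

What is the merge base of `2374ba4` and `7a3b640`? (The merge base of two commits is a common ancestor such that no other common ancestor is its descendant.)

2374ba4

Ancestors of 2374ba4: {2374ba4}.
Ancestors of 7a3b640: {2374ba4, 7a3b640, 85e55ef}.
Common ancestors: {2374ba4}.
The only common ancestor is 2374ba4, so it is the merge base.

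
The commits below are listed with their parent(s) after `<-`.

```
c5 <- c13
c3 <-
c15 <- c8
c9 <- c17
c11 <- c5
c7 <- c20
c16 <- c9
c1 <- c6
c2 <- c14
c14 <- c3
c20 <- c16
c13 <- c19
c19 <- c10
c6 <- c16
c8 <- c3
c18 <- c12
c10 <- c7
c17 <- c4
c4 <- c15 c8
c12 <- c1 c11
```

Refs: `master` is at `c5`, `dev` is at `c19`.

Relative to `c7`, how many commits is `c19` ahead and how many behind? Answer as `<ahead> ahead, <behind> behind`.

2 ahead, 0 behind

Reachable from c19: {c10, c15, c16, c17, c19, c20, c3, c4, c7, c8, c9}.
Reachable from c7: {c15, c16, c17, c20, c3, c4, c7, c8, c9}.
Only in c19's history (ahead): {c10, c19} — 2.
Only in c7's history (behind): {} — 0.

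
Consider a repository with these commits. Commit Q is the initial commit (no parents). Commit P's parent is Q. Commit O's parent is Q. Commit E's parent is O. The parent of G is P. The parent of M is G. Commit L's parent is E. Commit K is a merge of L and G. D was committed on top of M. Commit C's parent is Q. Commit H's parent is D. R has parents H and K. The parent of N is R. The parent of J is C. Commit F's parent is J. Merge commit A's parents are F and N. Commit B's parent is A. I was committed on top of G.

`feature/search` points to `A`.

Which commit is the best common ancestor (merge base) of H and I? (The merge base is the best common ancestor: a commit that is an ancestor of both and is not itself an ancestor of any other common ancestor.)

G

Ancestors of H: {D, G, H, M, P, Q}.
Ancestors of I: {G, I, P, Q}.
Common ancestors: {G, P, Q}.
Among these, G is not an ancestor of any other common ancestor — it is the merge base.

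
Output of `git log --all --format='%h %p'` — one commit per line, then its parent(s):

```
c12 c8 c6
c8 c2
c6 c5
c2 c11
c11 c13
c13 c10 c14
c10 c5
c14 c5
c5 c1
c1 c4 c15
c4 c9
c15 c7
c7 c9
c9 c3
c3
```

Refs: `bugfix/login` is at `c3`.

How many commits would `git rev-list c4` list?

3

Walking parent pointers from c4: reachable set = {c3, c4, c9}.
That is 3 commits.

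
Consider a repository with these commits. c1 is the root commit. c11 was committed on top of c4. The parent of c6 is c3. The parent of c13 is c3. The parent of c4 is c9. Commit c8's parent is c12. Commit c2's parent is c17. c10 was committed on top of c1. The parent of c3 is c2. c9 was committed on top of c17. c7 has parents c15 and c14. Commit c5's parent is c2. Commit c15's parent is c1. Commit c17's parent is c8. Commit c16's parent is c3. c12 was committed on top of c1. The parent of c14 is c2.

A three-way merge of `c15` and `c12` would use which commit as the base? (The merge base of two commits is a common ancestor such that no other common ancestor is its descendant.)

c1

Ancestors of c15: {c1, c15}.
Ancestors of c12: {c1, c12}.
Common ancestors: {c1}.
The only common ancestor is c1, so it is the merge base.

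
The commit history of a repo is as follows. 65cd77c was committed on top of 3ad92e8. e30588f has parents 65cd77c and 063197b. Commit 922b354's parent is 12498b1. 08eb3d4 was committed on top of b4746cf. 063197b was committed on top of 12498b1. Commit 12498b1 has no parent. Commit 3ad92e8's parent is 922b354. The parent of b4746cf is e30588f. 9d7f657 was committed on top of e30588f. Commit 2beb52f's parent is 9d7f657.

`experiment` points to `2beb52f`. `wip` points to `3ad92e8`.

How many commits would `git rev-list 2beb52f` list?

8

Walking parent pointers from 2beb52f: reachable set = {063197b, 12498b1, 2beb52f, 3ad92e8, 65cd77c, 922b354, 9d7f657, e30588f}.
That is 8 commits.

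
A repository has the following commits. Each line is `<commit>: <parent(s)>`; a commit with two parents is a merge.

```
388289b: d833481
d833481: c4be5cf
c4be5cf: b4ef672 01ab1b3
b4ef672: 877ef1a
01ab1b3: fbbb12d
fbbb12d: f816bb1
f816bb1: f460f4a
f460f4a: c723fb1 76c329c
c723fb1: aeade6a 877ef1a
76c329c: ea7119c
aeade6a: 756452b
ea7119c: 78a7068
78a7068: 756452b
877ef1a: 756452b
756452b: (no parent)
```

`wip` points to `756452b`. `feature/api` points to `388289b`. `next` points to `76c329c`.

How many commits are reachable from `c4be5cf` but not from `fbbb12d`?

Reachable from c4be5cf: {01ab1b3, 756452b, 76c329c, 78a7068, 877ef1a, aeade6a, b4ef672, c4be5cf, c723fb1, ea7119c, f460f4a, f816bb1, fbbb12d}.
Reachable from fbbb12d: {756452b, 76c329c, 78a7068, 877ef1a, aeade6a, c723fb1, ea7119c, f460f4a, f816bb1, fbbb12d}.
In c4be5cf's history but not fbbb12d's: {01ab1b3, b4ef672, c4be5cf} — 3 commits.

3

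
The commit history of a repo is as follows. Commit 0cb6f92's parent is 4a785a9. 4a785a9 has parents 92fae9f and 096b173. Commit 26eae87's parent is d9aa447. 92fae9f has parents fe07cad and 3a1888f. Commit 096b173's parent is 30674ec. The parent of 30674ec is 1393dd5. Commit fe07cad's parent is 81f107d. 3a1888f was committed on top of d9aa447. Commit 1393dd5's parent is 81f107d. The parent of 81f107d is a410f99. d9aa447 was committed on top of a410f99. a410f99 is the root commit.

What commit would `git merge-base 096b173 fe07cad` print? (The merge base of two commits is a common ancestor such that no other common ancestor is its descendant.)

81f107d

Ancestors of 096b173: {096b173, 1393dd5, 30674ec, 81f107d, a410f99}.
Ancestors of fe07cad: {81f107d, a410f99, fe07cad}.
Common ancestors: {81f107d, a410f99}.
Among these, 81f107d is not an ancestor of any other common ancestor — it is the merge base.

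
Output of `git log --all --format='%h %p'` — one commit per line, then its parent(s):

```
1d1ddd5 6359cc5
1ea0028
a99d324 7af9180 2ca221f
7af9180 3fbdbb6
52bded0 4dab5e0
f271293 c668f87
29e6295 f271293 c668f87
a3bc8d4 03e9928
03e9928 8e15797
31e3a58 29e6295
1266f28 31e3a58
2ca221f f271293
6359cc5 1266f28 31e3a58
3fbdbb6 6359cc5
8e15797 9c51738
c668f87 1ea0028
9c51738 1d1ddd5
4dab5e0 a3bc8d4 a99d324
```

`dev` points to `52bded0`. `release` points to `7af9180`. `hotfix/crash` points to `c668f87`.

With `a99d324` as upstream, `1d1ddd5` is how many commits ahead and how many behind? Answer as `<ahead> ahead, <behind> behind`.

1 ahead, 4 behind

Reachable from 1d1ddd5: {1266f28, 1d1ddd5, 1ea0028, 29e6295, 31e3a58, 6359cc5, c668f87, f271293}.
Reachable from a99d324: {1266f28, 1ea0028, 29e6295, 2ca221f, 31e3a58, 3fbdbb6, 6359cc5, 7af9180, a99d324, c668f87, f271293}.
Only in 1d1ddd5's history (ahead): {1d1ddd5} — 1.
Only in a99d324's history (behind): {2ca221f, 3fbdbb6, 7af9180, a99d324} — 4.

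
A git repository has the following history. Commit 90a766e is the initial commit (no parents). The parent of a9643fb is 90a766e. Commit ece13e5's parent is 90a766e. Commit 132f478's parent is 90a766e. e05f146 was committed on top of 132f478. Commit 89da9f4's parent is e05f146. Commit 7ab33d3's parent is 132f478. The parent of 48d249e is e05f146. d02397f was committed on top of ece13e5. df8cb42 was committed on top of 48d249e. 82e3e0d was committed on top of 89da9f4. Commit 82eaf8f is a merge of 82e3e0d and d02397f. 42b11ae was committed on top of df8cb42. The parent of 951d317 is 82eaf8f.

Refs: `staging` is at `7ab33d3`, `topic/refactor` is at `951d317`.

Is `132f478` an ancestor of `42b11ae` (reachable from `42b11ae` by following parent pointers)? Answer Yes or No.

Ancestors of 42b11ae (commits reachable by following parents): {132f478, 42b11ae, 48d249e, 90a766e, df8cb42, e05f146}.
132f478 is in that set, so it is an ancestor of 42b11ae.

Yes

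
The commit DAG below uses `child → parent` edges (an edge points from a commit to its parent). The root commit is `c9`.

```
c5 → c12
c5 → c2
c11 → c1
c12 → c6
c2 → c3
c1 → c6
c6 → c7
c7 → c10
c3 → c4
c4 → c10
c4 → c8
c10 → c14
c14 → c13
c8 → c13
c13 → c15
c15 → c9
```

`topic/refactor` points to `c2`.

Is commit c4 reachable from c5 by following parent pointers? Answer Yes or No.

Yes

Ancestors of c5 (commits reachable by following parents): {c10, c12, c13, c14, c15, c2, c3, c4, c5, c6, c7, c8, c9}.
c4 is in that set, so it is an ancestor of c5.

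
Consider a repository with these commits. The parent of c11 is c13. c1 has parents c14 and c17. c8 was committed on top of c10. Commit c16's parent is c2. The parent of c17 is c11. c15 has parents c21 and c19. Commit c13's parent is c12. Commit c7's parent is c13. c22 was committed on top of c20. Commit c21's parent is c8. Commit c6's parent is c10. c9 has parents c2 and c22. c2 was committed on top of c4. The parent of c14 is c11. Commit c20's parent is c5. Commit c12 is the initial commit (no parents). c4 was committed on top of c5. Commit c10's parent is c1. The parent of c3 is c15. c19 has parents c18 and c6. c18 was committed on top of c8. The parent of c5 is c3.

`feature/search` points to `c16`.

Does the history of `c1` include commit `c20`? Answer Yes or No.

No

Ancestors of c1: {c1, c11, c12, c13, c14, c17}.
c20 is not in that set, so it is not an ancestor of c1.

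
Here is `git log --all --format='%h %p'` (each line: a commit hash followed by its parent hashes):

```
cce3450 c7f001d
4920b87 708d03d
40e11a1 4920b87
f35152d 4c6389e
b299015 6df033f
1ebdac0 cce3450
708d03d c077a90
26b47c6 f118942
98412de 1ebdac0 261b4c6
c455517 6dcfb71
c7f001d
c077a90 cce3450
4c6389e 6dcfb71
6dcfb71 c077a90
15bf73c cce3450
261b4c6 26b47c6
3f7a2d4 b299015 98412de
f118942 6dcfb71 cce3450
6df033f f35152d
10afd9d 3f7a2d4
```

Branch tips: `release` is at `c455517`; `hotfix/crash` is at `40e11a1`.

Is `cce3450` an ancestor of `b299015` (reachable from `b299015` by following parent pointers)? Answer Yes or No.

Ancestors of b299015 (commits reachable by following parents): {4c6389e, 6dcfb71, 6df033f, b299015, c077a90, c7f001d, cce3450, f35152d}.
cce3450 is in that set, so it is an ancestor of b299015.

Yes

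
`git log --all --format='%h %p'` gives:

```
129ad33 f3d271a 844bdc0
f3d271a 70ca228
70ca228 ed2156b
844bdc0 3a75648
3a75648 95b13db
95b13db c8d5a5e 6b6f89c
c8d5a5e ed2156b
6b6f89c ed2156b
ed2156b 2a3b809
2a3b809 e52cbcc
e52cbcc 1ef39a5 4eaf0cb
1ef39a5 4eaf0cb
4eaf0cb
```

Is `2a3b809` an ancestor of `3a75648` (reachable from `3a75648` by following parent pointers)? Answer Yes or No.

Yes

Ancestors of 3a75648 (commits reachable by following parents): {1ef39a5, 2a3b809, 3a75648, 4eaf0cb, 6b6f89c, 95b13db, c8d5a5e, e52cbcc, ed2156b}.
2a3b809 is in that set, so it is an ancestor of 3a75648.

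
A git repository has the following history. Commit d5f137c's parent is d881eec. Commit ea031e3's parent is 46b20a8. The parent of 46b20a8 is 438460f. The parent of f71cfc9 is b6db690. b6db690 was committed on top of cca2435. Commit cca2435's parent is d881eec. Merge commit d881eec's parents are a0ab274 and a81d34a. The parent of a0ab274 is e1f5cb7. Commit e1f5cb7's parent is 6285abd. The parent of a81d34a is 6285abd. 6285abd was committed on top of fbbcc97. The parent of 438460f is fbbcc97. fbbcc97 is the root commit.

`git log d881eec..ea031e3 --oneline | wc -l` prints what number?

3

Reachable from ea031e3: {438460f, 46b20a8, ea031e3, fbbcc97}.
Reachable from d881eec: {6285abd, a0ab274, a81d34a, d881eec, e1f5cb7, fbbcc97}.
In ea031e3's history but not d881eec's: {438460f, 46b20a8, ea031e3} — 3 commits.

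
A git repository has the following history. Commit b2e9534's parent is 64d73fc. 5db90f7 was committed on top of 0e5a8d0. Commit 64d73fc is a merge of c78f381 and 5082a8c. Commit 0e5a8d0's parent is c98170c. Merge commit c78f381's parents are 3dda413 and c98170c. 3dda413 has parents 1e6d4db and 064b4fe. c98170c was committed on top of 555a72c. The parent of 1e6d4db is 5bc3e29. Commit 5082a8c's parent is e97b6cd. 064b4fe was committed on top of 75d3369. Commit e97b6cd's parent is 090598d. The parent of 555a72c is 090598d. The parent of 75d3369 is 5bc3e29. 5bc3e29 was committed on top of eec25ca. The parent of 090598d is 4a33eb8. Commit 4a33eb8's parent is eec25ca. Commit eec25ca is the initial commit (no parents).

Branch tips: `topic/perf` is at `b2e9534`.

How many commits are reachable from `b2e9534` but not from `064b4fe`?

11

Reachable from b2e9534: {064b4fe, 090598d, 1e6d4db, 3dda413, 4a33eb8, 5082a8c, 555a72c, 5bc3e29, 64d73fc, 75d3369, b2e9534, c78f381, c98170c, e97b6cd, eec25ca}.
Reachable from 064b4fe: {064b4fe, 5bc3e29, 75d3369, eec25ca}.
In b2e9534's history but not 064b4fe's: {090598d, 1e6d4db, 3dda413, 4a33eb8, 5082a8c, 555a72c, 64d73fc, b2e9534, c78f381, c98170c, e97b6cd} — 11 commits.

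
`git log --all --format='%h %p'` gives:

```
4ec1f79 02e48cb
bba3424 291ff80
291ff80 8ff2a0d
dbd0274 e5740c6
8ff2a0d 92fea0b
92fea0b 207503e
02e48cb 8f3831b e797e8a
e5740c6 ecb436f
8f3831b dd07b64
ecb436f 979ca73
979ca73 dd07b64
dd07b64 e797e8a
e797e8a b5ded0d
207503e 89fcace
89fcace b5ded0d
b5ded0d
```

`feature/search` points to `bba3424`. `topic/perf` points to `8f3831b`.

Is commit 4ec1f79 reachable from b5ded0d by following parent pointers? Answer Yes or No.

No

Ancestors of b5ded0d: {b5ded0d}.
4ec1f79 is not in that set, so it is not an ancestor of b5ded0d.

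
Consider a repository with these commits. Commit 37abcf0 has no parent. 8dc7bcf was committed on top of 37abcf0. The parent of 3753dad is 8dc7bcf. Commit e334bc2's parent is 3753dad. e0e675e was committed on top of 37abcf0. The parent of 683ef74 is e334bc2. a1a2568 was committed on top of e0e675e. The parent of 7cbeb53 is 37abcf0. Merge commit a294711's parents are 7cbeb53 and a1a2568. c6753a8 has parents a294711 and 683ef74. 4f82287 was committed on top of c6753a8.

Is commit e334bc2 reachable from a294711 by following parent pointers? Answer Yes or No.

Ancestors of a294711: {37abcf0, 7cbeb53, a1a2568, a294711, e0e675e}.
e334bc2 is not in that set, so it is not an ancestor of a294711.

No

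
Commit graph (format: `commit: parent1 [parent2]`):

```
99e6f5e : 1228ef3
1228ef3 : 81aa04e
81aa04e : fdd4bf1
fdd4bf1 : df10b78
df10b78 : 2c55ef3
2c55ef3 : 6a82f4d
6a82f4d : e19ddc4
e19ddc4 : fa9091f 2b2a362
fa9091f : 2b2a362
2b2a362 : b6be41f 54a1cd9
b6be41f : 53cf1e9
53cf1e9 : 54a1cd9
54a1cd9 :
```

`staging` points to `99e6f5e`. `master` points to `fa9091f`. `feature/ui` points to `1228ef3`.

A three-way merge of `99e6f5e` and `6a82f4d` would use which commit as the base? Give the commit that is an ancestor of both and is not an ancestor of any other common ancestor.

6a82f4d

Ancestors of 99e6f5e: {1228ef3, 2b2a362, 2c55ef3, 53cf1e9, 54a1cd9, 6a82f4d, 81aa04e, 99e6f5e, b6be41f, df10b78, e19ddc4, fa9091f, fdd4bf1}.
Ancestors of 6a82f4d: {2b2a362, 53cf1e9, 54a1cd9, 6a82f4d, b6be41f, e19ddc4, fa9091f}.
Common ancestors: {2b2a362, 53cf1e9, 54a1cd9, 6a82f4d, b6be41f, e19ddc4, fa9091f}.
Among these, 6a82f4d is not an ancestor of any other common ancestor — it is the merge base.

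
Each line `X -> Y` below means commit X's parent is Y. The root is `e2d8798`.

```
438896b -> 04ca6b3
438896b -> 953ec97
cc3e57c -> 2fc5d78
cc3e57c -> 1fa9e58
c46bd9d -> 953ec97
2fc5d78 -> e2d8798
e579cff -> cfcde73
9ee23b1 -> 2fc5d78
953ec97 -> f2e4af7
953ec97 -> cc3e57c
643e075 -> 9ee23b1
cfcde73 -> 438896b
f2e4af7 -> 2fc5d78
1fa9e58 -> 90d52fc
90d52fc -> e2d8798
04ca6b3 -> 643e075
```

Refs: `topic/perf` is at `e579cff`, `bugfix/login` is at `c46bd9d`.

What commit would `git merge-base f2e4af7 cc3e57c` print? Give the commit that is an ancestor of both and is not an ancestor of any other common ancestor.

2fc5d78

Ancestors of f2e4af7: {2fc5d78, e2d8798, f2e4af7}.
Ancestors of cc3e57c: {1fa9e58, 2fc5d78, 90d52fc, cc3e57c, e2d8798}.
Common ancestors: {2fc5d78, e2d8798}.
Among these, 2fc5d78 is not an ancestor of any other common ancestor — it is the merge base.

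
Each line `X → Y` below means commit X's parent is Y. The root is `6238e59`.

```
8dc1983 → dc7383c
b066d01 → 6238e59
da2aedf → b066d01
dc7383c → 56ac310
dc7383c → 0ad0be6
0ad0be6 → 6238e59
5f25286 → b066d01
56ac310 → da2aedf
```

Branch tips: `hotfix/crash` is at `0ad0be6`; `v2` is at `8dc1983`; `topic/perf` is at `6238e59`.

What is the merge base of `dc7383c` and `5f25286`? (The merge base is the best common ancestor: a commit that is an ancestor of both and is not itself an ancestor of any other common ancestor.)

b066d01

Ancestors of dc7383c: {0ad0be6, 56ac310, 6238e59, b066d01, da2aedf, dc7383c}.
Ancestors of 5f25286: {5f25286, 6238e59, b066d01}.
Common ancestors: {6238e59, b066d01}.
Among these, b066d01 is not an ancestor of any other common ancestor — it is the merge base.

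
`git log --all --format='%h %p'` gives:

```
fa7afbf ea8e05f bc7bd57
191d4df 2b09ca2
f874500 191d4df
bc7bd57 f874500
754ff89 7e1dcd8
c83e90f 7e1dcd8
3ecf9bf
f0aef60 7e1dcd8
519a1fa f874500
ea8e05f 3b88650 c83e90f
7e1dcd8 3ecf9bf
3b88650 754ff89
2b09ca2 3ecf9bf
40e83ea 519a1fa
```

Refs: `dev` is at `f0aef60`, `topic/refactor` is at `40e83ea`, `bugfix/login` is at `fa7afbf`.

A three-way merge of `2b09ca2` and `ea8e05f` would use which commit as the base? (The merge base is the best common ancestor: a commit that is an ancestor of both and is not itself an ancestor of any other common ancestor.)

3ecf9bf

Ancestors of 2b09ca2: {2b09ca2, 3ecf9bf}.
Ancestors of ea8e05f: {3b88650, 3ecf9bf, 754ff89, 7e1dcd8, c83e90f, ea8e05f}.
Common ancestors: {3ecf9bf}.
The only common ancestor is 3ecf9bf, so it is the merge base.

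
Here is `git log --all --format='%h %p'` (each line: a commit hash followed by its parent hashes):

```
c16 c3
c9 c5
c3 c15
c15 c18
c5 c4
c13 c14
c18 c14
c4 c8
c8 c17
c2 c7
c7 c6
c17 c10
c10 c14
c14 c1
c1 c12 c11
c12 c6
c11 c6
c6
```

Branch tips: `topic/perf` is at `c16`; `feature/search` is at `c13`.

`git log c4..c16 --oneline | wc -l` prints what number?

4

Reachable from c16: {c1, c11, c12, c14, c15, c16, c18, c3, c6}.
Reachable from c4: {c1, c10, c11, c12, c14, c17, c4, c6, c8}.
In c16's history but not c4's: {c15, c16, c18, c3} — 4 commits.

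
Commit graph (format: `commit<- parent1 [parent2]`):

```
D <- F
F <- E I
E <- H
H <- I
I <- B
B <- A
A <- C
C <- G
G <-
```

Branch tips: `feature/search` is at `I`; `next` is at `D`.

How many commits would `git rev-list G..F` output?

Reachable from F: {A, B, C, E, F, G, H, I}.
Reachable from G: {G}.
In F's history but not G's: {A, B, C, E, F, H, I} — 7 commits.

7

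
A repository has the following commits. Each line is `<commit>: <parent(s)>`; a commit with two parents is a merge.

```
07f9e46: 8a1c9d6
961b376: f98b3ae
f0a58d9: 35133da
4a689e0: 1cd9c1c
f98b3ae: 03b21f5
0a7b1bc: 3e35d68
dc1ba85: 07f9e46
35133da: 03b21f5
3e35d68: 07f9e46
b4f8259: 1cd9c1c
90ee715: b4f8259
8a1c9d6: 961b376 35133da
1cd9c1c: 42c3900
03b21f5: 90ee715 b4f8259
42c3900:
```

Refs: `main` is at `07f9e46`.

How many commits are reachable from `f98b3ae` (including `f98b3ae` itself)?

Walking parent pointers from f98b3ae: reachable set = {03b21f5, 1cd9c1c, 42c3900, 90ee715, b4f8259, f98b3ae}.
That is 6 commits.

6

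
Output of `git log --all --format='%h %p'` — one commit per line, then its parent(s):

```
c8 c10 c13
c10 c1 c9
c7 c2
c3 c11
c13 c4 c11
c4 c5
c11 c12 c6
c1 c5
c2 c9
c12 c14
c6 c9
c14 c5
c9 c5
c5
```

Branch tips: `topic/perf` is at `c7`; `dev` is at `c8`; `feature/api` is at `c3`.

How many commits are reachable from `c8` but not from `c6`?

8

Reachable from c8: {c1, c10, c11, c12, c13, c14, c4, c5, c6, c8, c9}.
Reachable from c6: {c5, c6, c9}.
In c8's history but not c6's: {c1, c10, c11, c12, c13, c14, c4, c8} — 8 commits.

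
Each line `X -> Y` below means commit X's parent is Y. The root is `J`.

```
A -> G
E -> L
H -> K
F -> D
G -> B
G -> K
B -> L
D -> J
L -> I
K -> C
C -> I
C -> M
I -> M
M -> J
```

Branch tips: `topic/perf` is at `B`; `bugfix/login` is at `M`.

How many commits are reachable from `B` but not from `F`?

Reachable from B: {B, I, J, L, M}.
Reachable from F: {D, F, J}.
In B's history but not F's: {B, I, L, M} — 4 commits.

4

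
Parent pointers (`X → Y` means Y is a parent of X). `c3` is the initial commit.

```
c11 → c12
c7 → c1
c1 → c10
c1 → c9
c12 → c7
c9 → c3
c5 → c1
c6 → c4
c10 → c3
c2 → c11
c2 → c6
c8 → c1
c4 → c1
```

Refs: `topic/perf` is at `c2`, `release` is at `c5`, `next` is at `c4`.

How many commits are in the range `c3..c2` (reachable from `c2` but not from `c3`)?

Reachable from c2: {c1, c10, c11, c12, c2, c3, c4, c6, c7, c9}.
Reachable from c3: {c3}.
In c2's history but not c3's: {c1, c10, c11, c12, c2, c4, c6, c7, c9} — 9 commits.

9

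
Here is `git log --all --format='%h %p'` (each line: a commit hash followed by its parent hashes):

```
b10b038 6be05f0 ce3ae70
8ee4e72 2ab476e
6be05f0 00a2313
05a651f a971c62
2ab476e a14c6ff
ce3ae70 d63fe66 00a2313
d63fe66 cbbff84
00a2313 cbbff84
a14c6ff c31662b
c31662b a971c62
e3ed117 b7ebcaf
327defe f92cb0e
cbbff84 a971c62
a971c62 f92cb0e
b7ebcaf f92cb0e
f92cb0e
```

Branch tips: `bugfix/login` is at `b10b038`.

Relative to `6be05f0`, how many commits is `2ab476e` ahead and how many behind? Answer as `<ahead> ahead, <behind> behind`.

Reachable from 2ab476e: {2ab476e, a14c6ff, a971c62, c31662b, f92cb0e}.
Reachable from 6be05f0: {00a2313, 6be05f0, a971c62, cbbff84, f92cb0e}.
Only in 2ab476e's history (ahead): {2ab476e, a14c6ff, c31662b} — 3.
Only in 6be05f0's history (behind): {00a2313, 6be05f0, cbbff84} — 3.

3 ahead, 3 behind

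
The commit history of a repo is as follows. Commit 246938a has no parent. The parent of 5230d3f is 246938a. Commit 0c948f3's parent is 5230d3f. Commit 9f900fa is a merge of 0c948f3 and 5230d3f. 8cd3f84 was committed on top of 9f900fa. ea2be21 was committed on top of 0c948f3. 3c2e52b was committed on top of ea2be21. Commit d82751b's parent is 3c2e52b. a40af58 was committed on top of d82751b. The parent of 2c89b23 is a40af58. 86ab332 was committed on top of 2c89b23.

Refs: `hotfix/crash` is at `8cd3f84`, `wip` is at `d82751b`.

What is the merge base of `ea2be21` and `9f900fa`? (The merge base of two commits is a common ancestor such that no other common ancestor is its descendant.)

0c948f3

Ancestors of ea2be21: {0c948f3, 246938a, 5230d3f, ea2be21}.
Ancestors of 9f900fa: {0c948f3, 246938a, 5230d3f, 9f900fa}.
Common ancestors: {0c948f3, 246938a, 5230d3f}.
Among these, 0c948f3 is not an ancestor of any other common ancestor — it is the merge base.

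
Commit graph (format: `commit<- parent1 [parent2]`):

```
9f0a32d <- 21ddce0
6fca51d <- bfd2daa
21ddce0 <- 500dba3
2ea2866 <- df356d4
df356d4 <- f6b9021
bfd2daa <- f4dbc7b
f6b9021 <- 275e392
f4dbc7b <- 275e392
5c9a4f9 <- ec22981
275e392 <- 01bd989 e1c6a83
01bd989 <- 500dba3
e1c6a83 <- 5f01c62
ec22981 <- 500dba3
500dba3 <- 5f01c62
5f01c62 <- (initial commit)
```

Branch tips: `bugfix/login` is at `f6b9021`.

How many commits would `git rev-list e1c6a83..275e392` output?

3

Reachable from 275e392: {01bd989, 275e392, 500dba3, 5f01c62, e1c6a83}.
Reachable from e1c6a83: {5f01c62, e1c6a83}.
In 275e392's history but not e1c6a83's: {01bd989, 275e392, 500dba3} — 3 commits.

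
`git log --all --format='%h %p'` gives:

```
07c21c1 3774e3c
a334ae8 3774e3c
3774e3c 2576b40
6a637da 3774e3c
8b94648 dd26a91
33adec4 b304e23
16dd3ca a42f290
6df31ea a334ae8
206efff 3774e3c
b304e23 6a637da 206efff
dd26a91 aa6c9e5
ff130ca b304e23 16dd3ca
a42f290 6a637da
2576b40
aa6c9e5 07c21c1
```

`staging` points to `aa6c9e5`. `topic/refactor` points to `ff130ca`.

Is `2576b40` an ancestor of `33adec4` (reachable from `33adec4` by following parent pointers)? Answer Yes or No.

Yes

Ancestors of 33adec4 (commits reachable by following parents): {206efff, 2576b40, 33adec4, 3774e3c, 6a637da, b304e23}.
2576b40 is in that set, so it is an ancestor of 33adec4.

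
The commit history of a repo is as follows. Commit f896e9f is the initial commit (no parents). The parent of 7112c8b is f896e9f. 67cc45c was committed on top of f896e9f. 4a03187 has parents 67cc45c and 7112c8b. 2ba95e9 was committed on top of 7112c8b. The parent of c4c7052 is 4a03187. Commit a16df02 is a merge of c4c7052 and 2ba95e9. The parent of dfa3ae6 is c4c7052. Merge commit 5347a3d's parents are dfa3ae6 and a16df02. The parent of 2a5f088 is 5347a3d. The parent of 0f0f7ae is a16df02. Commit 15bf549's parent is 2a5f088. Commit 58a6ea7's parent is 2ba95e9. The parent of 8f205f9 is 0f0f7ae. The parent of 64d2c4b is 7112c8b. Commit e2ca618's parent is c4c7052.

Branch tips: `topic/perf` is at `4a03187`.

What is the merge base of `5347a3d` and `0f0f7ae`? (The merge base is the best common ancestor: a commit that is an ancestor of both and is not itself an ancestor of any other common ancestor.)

Ancestors of 5347a3d: {2ba95e9, 4a03187, 5347a3d, 67cc45c, 7112c8b, a16df02, c4c7052, dfa3ae6, f896e9f}.
Ancestors of 0f0f7ae: {0f0f7ae, 2ba95e9, 4a03187, 67cc45c, 7112c8b, a16df02, c4c7052, f896e9f}.
Common ancestors: {2ba95e9, 4a03187, 67cc45c, 7112c8b, a16df02, c4c7052, f896e9f}.
Among these, a16df02 is not an ancestor of any other common ancestor — it is the merge base.

a16df02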